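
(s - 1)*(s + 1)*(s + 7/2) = s^3 + 7*s^2/2 - s - 7/2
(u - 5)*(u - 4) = u^2 - 9*u + 20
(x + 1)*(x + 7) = x^2 + 8*x + 7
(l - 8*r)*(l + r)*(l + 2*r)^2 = l^4 - 3*l^3*r - 32*l^2*r^2 - 60*l*r^3 - 32*r^4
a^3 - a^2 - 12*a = a*(a - 4)*(a + 3)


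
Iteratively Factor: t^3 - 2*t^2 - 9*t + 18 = (t - 3)*(t^2 + t - 6) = (t - 3)*(t - 2)*(t + 3)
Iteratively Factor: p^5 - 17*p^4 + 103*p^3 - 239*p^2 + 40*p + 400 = (p - 5)*(p^4 - 12*p^3 + 43*p^2 - 24*p - 80) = (p - 5)*(p - 4)*(p^3 - 8*p^2 + 11*p + 20) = (p - 5)^2*(p - 4)*(p^2 - 3*p - 4) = (p - 5)^2*(p - 4)*(p + 1)*(p - 4)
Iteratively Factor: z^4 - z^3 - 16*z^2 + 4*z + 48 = (z + 2)*(z^3 - 3*z^2 - 10*z + 24) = (z - 4)*(z + 2)*(z^2 + z - 6) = (z - 4)*(z - 2)*(z + 2)*(z + 3)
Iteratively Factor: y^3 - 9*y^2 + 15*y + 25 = (y - 5)*(y^2 - 4*y - 5) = (y - 5)^2*(y + 1)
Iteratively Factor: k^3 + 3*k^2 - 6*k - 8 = (k - 2)*(k^2 + 5*k + 4) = (k - 2)*(k + 1)*(k + 4)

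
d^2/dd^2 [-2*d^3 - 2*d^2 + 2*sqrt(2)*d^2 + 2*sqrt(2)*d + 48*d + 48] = -12*d - 4 + 4*sqrt(2)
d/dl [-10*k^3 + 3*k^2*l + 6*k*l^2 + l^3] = 3*k^2 + 12*k*l + 3*l^2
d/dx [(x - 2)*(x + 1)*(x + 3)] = 3*x^2 + 4*x - 5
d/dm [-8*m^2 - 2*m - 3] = -16*m - 2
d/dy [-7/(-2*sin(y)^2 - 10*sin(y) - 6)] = -7*(2*sin(y) + 5)*cos(y)/(2*(sin(y)^2 + 5*sin(y) + 3)^2)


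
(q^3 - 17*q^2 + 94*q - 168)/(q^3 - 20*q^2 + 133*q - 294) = (q - 4)/(q - 7)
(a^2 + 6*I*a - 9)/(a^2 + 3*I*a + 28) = (a^2 + 6*I*a - 9)/(a^2 + 3*I*a + 28)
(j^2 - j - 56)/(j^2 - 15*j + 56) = (j + 7)/(j - 7)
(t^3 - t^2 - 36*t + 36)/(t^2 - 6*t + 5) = (t^2 - 36)/(t - 5)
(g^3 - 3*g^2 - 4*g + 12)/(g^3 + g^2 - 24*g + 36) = (g + 2)/(g + 6)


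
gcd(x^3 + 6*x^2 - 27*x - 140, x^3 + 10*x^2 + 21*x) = x + 7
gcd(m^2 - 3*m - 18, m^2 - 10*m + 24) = m - 6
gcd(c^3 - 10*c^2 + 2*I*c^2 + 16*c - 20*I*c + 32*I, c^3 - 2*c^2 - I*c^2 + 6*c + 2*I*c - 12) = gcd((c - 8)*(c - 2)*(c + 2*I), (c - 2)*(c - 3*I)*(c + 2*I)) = c^2 + c*(-2 + 2*I) - 4*I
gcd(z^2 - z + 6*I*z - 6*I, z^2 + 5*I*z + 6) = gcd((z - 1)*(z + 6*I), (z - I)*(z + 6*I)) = z + 6*I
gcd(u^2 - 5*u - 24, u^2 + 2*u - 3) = u + 3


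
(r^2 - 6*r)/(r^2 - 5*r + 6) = r*(r - 6)/(r^2 - 5*r + 6)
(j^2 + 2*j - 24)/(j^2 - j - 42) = (j - 4)/(j - 7)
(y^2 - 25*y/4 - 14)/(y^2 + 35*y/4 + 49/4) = (y - 8)/(y + 7)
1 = 1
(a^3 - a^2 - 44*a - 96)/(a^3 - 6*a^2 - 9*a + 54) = (a^2 - 4*a - 32)/(a^2 - 9*a + 18)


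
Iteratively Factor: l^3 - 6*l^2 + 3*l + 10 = (l + 1)*(l^2 - 7*l + 10) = (l - 5)*(l + 1)*(l - 2)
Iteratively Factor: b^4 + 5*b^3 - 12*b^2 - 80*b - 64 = (b + 4)*(b^3 + b^2 - 16*b - 16) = (b - 4)*(b + 4)*(b^2 + 5*b + 4) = (b - 4)*(b + 1)*(b + 4)*(b + 4)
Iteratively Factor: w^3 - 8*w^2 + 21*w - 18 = (w - 3)*(w^2 - 5*w + 6) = (w - 3)*(w - 2)*(w - 3)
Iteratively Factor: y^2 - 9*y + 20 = (y - 5)*(y - 4)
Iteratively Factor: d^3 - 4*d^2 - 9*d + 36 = (d + 3)*(d^2 - 7*d + 12) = (d - 4)*(d + 3)*(d - 3)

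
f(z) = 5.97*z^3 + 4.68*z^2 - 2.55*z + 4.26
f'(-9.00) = 1363.92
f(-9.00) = -3945.84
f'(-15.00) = 3886.80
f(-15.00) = -19053.24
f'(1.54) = 54.34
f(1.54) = 33.24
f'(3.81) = 293.09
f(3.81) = 392.66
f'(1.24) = 36.59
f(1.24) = 19.68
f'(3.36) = 231.10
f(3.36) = 274.99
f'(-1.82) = 39.74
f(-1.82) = -11.59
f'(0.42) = 4.54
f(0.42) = 4.46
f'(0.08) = -1.69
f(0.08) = 4.09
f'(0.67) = 11.76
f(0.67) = 6.45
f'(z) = 17.91*z^2 + 9.36*z - 2.55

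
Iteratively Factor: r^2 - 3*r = (r)*(r - 3)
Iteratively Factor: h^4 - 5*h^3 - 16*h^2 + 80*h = (h - 5)*(h^3 - 16*h) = h*(h - 5)*(h^2 - 16) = h*(h - 5)*(h + 4)*(h - 4)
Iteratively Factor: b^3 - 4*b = (b + 2)*(b^2 - 2*b) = b*(b + 2)*(b - 2)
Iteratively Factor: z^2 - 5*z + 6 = (z - 3)*(z - 2)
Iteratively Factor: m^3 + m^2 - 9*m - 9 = (m - 3)*(m^2 + 4*m + 3) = (m - 3)*(m + 1)*(m + 3)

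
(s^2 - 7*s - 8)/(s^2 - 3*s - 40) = (s + 1)/(s + 5)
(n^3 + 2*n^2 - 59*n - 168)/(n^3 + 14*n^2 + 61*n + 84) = (n - 8)/(n + 4)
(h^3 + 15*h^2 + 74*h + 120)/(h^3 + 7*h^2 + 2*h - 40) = (h + 6)/(h - 2)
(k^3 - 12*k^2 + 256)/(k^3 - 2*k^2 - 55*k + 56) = (k^2 - 4*k - 32)/(k^2 + 6*k - 7)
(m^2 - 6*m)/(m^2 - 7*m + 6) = m/(m - 1)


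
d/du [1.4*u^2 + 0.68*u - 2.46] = 2.8*u + 0.68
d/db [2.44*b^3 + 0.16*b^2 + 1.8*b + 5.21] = 7.32*b^2 + 0.32*b + 1.8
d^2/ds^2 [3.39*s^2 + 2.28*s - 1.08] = 6.78000000000000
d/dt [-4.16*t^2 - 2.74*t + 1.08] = -8.32*t - 2.74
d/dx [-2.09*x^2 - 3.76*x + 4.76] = -4.18*x - 3.76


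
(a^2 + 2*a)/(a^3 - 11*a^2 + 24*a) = (a + 2)/(a^2 - 11*a + 24)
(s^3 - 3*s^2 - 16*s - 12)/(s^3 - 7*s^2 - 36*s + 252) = (s^2 + 3*s + 2)/(s^2 - s - 42)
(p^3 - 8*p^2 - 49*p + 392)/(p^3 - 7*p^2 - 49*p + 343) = (p - 8)/(p - 7)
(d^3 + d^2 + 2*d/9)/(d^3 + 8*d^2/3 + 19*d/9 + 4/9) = d*(3*d + 2)/(3*d^2 + 7*d + 4)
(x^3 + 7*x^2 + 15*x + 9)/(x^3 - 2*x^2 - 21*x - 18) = (x + 3)/(x - 6)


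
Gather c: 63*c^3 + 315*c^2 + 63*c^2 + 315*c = 63*c^3 + 378*c^2 + 315*c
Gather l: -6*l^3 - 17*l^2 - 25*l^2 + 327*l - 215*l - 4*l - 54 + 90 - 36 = -6*l^3 - 42*l^2 + 108*l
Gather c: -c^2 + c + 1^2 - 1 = -c^2 + c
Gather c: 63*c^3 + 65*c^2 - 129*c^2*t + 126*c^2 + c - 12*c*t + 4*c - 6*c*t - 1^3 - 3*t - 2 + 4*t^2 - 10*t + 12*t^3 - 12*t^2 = 63*c^3 + c^2*(191 - 129*t) + c*(5 - 18*t) + 12*t^3 - 8*t^2 - 13*t - 3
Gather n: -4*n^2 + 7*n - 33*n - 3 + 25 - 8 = -4*n^2 - 26*n + 14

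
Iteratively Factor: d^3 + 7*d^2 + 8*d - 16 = (d + 4)*(d^2 + 3*d - 4) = (d - 1)*(d + 4)*(d + 4)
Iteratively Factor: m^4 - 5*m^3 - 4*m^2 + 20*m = (m)*(m^3 - 5*m^2 - 4*m + 20) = m*(m - 2)*(m^2 - 3*m - 10) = m*(m - 5)*(m - 2)*(m + 2)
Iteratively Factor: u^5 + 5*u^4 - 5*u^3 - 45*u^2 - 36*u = (u + 4)*(u^4 + u^3 - 9*u^2 - 9*u) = (u + 3)*(u + 4)*(u^3 - 2*u^2 - 3*u) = u*(u + 3)*(u + 4)*(u^2 - 2*u - 3) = u*(u + 1)*(u + 3)*(u + 4)*(u - 3)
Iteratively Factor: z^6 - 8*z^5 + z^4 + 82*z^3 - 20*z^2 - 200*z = (z - 2)*(z^5 - 6*z^4 - 11*z^3 + 60*z^2 + 100*z) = z*(z - 2)*(z^4 - 6*z^3 - 11*z^2 + 60*z + 100) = z*(z - 2)*(z + 2)*(z^3 - 8*z^2 + 5*z + 50) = z*(z - 2)*(z + 2)^2*(z^2 - 10*z + 25) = z*(z - 5)*(z - 2)*(z + 2)^2*(z - 5)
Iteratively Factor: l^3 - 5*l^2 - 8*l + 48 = (l + 3)*(l^2 - 8*l + 16) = (l - 4)*(l + 3)*(l - 4)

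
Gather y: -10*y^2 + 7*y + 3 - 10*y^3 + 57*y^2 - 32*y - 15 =-10*y^3 + 47*y^2 - 25*y - 12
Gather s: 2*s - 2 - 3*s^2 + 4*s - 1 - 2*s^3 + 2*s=-2*s^3 - 3*s^2 + 8*s - 3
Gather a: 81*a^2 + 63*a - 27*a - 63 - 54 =81*a^2 + 36*a - 117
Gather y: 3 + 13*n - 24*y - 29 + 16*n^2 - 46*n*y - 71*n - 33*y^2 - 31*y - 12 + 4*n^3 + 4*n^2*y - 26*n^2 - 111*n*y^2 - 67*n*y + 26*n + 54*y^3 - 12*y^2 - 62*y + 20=4*n^3 - 10*n^2 - 32*n + 54*y^3 + y^2*(-111*n - 45) + y*(4*n^2 - 113*n - 117) - 18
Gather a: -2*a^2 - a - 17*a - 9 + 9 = -2*a^2 - 18*a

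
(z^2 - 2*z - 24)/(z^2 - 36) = (z + 4)/(z + 6)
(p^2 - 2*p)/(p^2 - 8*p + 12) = p/(p - 6)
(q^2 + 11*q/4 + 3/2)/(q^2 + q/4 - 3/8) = 2*(q + 2)/(2*q - 1)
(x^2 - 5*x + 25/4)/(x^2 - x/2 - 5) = (x - 5/2)/(x + 2)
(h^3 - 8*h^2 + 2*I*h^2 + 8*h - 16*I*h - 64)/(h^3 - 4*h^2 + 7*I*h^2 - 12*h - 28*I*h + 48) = (h^2 - 2*h*(4 + I) + 16*I)/(h^2 + h*(-4 + 3*I) - 12*I)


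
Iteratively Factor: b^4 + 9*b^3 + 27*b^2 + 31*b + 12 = (b + 1)*(b^3 + 8*b^2 + 19*b + 12) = (b + 1)^2*(b^2 + 7*b + 12) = (b + 1)^2*(b + 3)*(b + 4)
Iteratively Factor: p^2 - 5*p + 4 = (p - 1)*(p - 4)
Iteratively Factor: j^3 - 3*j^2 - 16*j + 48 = (j - 3)*(j^2 - 16) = (j - 4)*(j - 3)*(j + 4)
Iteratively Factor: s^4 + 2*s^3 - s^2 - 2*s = (s + 2)*(s^3 - s) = s*(s + 2)*(s^2 - 1) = s*(s + 1)*(s + 2)*(s - 1)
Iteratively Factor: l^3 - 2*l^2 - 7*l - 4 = (l - 4)*(l^2 + 2*l + 1) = (l - 4)*(l + 1)*(l + 1)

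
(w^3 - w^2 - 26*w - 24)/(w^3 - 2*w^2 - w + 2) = (w^2 - 2*w - 24)/(w^2 - 3*w + 2)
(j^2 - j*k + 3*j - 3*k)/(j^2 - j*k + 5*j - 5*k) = (j + 3)/(j + 5)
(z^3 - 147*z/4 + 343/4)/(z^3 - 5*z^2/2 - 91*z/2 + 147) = (z - 7/2)/(z - 6)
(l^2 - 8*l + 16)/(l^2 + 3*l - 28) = (l - 4)/(l + 7)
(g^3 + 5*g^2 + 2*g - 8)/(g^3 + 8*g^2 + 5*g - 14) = (g + 4)/(g + 7)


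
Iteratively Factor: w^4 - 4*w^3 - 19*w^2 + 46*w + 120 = (w - 5)*(w^3 + w^2 - 14*w - 24) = (w - 5)*(w - 4)*(w^2 + 5*w + 6) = (w - 5)*(w - 4)*(w + 2)*(w + 3)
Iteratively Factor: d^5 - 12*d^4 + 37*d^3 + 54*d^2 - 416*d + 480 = (d + 3)*(d^4 - 15*d^3 + 82*d^2 - 192*d + 160) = (d - 4)*(d + 3)*(d^3 - 11*d^2 + 38*d - 40) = (d - 4)*(d - 2)*(d + 3)*(d^2 - 9*d + 20) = (d - 4)^2*(d - 2)*(d + 3)*(d - 5)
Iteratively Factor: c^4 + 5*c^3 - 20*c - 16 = (c + 2)*(c^3 + 3*c^2 - 6*c - 8) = (c + 2)*(c + 4)*(c^2 - c - 2) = (c + 1)*(c + 2)*(c + 4)*(c - 2)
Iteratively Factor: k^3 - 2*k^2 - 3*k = (k + 1)*(k^2 - 3*k) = k*(k + 1)*(k - 3)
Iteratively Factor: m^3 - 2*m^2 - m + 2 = (m - 1)*(m^2 - m - 2) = (m - 1)*(m + 1)*(m - 2)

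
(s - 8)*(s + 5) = s^2 - 3*s - 40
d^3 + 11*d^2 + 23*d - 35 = (d - 1)*(d + 5)*(d + 7)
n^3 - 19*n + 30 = (n - 3)*(n - 2)*(n + 5)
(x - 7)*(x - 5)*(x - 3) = x^3 - 15*x^2 + 71*x - 105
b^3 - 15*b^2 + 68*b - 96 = (b - 8)*(b - 4)*(b - 3)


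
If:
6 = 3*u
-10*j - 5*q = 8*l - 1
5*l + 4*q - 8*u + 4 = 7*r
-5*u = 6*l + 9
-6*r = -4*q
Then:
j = 2821/120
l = -19/6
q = -167/4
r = -167/6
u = 2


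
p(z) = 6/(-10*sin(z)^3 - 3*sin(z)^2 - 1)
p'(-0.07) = -1.60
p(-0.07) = -5.93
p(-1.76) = 1.08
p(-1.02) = 1.99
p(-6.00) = -4.13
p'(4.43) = -1.41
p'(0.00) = 0.00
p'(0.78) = 2.29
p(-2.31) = 4.29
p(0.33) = -3.62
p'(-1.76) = -0.84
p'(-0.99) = 6.96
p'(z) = 6*(30*sin(z)^2*cos(z) + 6*sin(z)*cos(z))/(-10*sin(z)^3 - 3*sin(z)^2 - 1)^2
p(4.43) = 1.18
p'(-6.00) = 10.98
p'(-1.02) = 5.78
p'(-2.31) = -24.73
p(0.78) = -1.01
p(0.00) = -6.00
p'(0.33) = 10.55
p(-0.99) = 2.18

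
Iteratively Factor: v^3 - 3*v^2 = (v)*(v^2 - 3*v) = v*(v - 3)*(v)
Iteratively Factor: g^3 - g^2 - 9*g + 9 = (g - 1)*(g^2 - 9) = (g - 3)*(g - 1)*(g + 3)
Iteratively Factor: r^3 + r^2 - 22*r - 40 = (r + 4)*(r^2 - 3*r - 10) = (r + 2)*(r + 4)*(r - 5)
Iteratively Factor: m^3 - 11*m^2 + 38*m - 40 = (m - 5)*(m^2 - 6*m + 8) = (m - 5)*(m - 2)*(m - 4)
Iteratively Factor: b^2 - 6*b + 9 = (b - 3)*(b - 3)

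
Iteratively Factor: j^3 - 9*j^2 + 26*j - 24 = (j - 3)*(j^2 - 6*j + 8) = (j - 3)*(j - 2)*(j - 4)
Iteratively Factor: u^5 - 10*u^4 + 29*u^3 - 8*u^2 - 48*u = (u - 4)*(u^4 - 6*u^3 + 5*u^2 + 12*u) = (u - 4)*(u - 3)*(u^3 - 3*u^2 - 4*u) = (u - 4)^2*(u - 3)*(u^2 + u) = (u - 4)^2*(u - 3)*(u + 1)*(u)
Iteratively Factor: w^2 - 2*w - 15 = (w + 3)*(w - 5)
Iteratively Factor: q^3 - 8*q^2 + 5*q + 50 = (q + 2)*(q^2 - 10*q + 25) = (q - 5)*(q + 2)*(q - 5)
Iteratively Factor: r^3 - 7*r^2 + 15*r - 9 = (r - 3)*(r^2 - 4*r + 3) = (r - 3)^2*(r - 1)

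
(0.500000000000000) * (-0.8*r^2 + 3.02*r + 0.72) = -0.4*r^2 + 1.51*r + 0.36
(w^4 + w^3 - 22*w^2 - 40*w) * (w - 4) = w^5 - 3*w^4 - 26*w^3 + 48*w^2 + 160*w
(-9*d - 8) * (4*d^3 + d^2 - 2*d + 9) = -36*d^4 - 41*d^3 + 10*d^2 - 65*d - 72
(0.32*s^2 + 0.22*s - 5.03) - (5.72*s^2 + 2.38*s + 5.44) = -5.4*s^2 - 2.16*s - 10.47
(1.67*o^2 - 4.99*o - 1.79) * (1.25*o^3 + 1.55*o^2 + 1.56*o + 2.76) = 2.0875*o^5 - 3.649*o^4 - 7.3668*o^3 - 5.9497*o^2 - 16.5648*o - 4.9404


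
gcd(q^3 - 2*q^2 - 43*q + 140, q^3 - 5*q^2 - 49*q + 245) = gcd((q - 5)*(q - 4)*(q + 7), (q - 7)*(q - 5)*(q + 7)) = q^2 + 2*q - 35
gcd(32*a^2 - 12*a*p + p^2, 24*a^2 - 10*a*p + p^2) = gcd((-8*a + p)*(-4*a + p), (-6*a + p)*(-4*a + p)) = -4*a + p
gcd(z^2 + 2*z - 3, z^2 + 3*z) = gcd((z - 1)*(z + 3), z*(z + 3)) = z + 3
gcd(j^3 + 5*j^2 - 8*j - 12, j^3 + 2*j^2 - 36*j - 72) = j + 6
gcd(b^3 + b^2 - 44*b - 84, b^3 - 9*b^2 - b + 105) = b - 7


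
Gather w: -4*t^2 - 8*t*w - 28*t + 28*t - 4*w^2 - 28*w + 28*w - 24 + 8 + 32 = -4*t^2 - 8*t*w - 4*w^2 + 16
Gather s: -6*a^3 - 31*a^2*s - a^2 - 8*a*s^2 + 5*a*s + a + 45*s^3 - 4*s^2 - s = -6*a^3 - a^2 + a + 45*s^3 + s^2*(-8*a - 4) + s*(-31*a^2 + 5*a - 1)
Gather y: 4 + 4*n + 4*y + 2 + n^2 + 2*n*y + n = n^2 + 5*n + y*(2*n + 4) + 6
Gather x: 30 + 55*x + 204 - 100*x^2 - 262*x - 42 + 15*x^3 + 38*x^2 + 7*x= 15*x^3 - 62*x^2 - 200*x + 192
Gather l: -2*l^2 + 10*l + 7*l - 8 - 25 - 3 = -2*l^2 + 17*l - 36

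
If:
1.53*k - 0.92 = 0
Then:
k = 0.60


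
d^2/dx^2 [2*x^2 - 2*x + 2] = 4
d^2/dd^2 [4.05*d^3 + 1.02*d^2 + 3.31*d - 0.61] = 24.3*d + 2.04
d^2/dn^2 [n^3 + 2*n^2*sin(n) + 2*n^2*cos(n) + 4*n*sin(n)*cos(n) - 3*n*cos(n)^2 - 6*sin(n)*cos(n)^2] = -2*sqrt(2)*n^2*sin(n + pi/4) - 8*n*sin(2*n) + 6*n*cos(2*n) + 8*sqrt(2)*n*cos(n + pi/4) + 6*n + 11*sin(n)/2 + 6*sin(2*n) + 27*sin(3*n)/2 + 4*cos(n) + 8*cos(2*n)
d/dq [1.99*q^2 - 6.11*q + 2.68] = 3.98*q - 6.11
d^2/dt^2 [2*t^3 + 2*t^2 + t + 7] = 12*t + 4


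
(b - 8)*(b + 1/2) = b^2 - 15*b/2 - 4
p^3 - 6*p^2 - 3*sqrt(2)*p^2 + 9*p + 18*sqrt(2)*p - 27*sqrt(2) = (p - 3)^2*(p - 3*sqrt(2))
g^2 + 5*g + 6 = (g + 2)*(g + 3)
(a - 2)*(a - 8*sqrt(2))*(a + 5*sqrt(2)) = a^3 - 3*sqrt(2)*a^2 - 2*a^2 - 80*a + 6*sqrt(2)*a + 160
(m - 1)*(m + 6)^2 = m^3 + 11*m^2 + 24*m - 36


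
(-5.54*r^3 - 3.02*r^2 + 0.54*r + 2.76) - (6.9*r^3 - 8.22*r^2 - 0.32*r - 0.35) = -12.44*r^3 + 5.2*r^2 + 0.86*r + 3.11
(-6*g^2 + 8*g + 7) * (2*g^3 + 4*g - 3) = -12*g^5 + 16*g^4 - 10*g^3 + 50*g^2 + 4*g - 21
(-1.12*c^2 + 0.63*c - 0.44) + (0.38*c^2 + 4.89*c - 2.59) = -0.74*c^2 + 5.52*c - 3.03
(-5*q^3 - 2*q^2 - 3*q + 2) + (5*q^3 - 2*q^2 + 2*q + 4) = -4*q^2 - q + 6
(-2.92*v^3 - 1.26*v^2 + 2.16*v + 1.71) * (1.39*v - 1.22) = -4.0588*v^4 + 1.811*v^3 + 4.5396*v^2 - 0.258300000000001*v - 2.0862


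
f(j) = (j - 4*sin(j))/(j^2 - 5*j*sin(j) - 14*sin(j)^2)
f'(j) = (1 - 4*cos(j))/(j^2 - 5*j*sin(j) - 14*sin(j)^2) + (j - 4*sin(j))*(5*j*cos(j) - 2*j + 28*sin(j)*cos(j) + 5*sin(j))/(j^2 - 5*j*sin(j) - 14*sin(j)^2)^2 = (j^2*cos(j) - j^2 + 8*j*sin(j) + 14*j*sin(2*j) - 14*cos(j) + 17*cos(2*j) + 14*cos(3*j) - 17)/((j - 7*sin(j))^2*(j + 2*sin(j))^2)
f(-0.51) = -0.33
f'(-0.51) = -0.63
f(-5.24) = -0.22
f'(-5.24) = -0.10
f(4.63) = 0.28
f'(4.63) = -0.08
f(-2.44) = -0.02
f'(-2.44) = -0.46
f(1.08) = 0.17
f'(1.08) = -0.13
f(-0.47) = -0.36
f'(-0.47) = -0.74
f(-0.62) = -0.28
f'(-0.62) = -0.42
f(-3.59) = -0.30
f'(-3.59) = 0.02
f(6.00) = 0.16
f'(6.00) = -0.04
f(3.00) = 0.37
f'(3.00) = -0.59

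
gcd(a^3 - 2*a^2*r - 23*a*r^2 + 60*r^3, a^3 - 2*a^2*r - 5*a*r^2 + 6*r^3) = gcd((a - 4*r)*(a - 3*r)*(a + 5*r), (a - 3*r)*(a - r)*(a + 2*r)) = -a + 3*r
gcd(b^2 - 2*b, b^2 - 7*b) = b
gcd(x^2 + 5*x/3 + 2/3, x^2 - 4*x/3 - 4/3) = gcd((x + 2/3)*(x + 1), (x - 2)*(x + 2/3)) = x + 2/3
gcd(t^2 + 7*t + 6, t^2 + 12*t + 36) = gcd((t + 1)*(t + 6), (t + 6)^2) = t + 6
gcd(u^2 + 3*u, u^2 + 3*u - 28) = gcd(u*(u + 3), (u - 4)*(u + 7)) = 1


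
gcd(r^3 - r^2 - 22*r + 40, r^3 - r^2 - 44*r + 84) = r - 2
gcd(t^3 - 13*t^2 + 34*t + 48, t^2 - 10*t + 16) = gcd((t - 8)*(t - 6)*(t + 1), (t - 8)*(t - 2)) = t - 8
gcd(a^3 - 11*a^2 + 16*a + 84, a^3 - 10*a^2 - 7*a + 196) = a - 7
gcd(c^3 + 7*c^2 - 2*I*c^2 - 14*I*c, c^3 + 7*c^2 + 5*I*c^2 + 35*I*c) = c^2 + 7*c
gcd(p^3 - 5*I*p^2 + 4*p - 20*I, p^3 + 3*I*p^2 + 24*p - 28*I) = p - 2*I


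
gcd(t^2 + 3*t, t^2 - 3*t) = t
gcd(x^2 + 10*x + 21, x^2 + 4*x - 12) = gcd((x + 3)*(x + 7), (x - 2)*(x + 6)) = 1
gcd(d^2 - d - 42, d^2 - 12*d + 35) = d - 7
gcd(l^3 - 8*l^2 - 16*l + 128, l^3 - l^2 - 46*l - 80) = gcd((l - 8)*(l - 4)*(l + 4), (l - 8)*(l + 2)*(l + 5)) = l - 8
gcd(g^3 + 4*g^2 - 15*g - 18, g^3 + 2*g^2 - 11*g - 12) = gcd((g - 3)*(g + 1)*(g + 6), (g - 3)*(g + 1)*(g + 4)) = g^2 - 2*g - 3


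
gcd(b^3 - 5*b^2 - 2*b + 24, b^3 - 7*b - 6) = b^2 - b - 6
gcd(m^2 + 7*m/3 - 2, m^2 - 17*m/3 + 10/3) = m - 2/3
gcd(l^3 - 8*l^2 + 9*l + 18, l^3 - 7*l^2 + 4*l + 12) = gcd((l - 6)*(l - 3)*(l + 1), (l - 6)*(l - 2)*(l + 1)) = l^2 - 5*l - 6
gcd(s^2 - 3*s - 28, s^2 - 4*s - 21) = s - 7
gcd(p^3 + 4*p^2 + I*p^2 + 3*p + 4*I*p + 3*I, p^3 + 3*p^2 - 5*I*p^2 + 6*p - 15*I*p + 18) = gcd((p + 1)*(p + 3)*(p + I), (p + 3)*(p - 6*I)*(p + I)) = p^2 + p*(3 + I) + 3*I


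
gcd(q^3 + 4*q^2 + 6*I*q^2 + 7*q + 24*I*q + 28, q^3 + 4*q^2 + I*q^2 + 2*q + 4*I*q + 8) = q^2 + q*(4 - I) - 4*I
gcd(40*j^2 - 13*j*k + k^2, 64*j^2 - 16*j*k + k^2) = 8*j - k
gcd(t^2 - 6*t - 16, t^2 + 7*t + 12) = 1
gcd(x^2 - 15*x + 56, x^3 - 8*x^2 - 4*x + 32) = x - 8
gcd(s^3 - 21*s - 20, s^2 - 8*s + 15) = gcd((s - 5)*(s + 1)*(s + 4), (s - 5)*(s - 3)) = s - 5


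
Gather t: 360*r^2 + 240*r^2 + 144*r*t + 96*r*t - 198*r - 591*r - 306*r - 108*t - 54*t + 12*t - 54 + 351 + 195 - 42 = 600*r^2 - 1095*r + t*(240*r - 150) + 450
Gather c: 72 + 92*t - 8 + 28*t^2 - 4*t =28*t^2 + 88*t + 64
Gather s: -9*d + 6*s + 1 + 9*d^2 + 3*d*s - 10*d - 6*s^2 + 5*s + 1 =9*d^2 - 19*d - 6*s^2 + s*(3*d + 11) + 2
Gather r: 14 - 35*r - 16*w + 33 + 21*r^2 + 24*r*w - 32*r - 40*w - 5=21*r^2 + r*(24*w - 67) - 56*w + 42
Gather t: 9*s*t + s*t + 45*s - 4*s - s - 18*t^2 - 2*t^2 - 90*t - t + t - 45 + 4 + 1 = 40*s - 20*t^2 + t*(10*s - 90) - 40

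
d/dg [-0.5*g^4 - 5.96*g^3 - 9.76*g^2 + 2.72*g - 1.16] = -2.0*g^3 - 17.88*g^2 - 19.52*g + 2.72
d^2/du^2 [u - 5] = 0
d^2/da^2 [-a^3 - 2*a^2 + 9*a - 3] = -6*a - 4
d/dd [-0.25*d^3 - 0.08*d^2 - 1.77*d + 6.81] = -0.75*d^2 - 0.16*d - 1.77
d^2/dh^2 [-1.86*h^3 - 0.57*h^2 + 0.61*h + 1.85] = -11.16*h - 1.14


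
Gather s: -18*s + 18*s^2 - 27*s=18*s^2 - 45*s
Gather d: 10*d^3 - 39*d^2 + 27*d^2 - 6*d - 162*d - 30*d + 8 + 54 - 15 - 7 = 10*d^3 - 12*d^2 - 198*d + 40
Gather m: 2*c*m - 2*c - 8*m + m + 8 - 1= -2*c + m*(2*c - 7) + 7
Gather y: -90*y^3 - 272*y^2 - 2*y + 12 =-90*y^3 - 272*y^2 - 2*y + 12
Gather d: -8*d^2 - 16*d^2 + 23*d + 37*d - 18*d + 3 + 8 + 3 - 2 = -24*d^2 + 42*d + 12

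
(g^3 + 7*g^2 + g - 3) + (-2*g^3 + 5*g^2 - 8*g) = -g^3 + 12*g^2 - 7*g - 3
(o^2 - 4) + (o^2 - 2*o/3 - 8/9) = 2*o^2 - 2*o/3 - 44/9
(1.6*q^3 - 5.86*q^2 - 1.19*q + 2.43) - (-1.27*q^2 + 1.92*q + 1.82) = 1.6*q^3 - 4.59*q^2 - 3.11*q + 0.61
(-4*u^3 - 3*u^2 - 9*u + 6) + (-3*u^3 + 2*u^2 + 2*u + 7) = -7*u^3 - u^2 - 7*u + 13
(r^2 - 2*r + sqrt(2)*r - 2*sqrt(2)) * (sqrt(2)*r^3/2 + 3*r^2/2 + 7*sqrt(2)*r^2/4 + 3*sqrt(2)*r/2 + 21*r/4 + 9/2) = sqrt(2)*r^5/2 + 3*sqrt(2)*r^4/4 + 5*r^4/2 - sqrt(2)*r^3/2 + 15*r^3/4 - 10*r^2 - 3*sqrt(2)*r^2/4 - 15*r - 6*sqrt(2)*r - 9*sqrt(2)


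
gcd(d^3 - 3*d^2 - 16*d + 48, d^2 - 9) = d - 3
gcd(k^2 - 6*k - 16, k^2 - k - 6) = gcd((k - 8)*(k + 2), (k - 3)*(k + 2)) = k + 2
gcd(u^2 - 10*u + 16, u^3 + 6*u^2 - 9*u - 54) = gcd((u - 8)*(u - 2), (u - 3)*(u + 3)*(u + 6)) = 1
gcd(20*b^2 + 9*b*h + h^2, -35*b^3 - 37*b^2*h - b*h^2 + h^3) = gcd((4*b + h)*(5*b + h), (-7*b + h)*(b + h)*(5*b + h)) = 5*b + h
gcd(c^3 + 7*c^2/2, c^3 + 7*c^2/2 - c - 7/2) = c + 7/2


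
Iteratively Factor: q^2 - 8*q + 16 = (q - 4)*(q - 4)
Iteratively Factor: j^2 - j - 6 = (j + 2)*(j - 3)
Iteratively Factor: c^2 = (c)*(c)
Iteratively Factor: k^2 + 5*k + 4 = (k + 1)*(k + 4)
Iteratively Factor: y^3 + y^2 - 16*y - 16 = (y - 4)*(y^2 + 5*y + 4) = (y - 4)*(y + 1)*(y + 4)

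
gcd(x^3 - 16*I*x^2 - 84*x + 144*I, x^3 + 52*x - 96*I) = x - 6*I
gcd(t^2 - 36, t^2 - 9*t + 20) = 1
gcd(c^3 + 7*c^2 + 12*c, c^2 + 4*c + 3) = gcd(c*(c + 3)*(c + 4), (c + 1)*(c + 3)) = c + 3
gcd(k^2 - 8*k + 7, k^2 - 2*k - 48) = 1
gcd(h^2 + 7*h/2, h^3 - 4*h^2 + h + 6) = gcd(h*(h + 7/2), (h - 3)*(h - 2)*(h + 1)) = 1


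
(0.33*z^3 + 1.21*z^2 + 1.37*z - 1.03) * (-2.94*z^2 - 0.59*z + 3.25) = -0.9702*z^5 - 3.7521*z^4 - 3.6692*z^3 + 6.1524*z^2 + 5.0602*z - 3.3475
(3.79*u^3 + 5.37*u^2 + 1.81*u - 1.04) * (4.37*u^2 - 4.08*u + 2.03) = 16.5623*u^5 + 8.0037*u^4 - 6.3062*u^3 - 1.0285*u^2 + 7.9175*u - 2.1112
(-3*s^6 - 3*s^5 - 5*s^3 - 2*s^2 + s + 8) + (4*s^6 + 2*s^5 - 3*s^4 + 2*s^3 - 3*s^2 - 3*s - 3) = s^6 - s^5 - 3*s^4 - 3*s^3 - 5*s^2 - 2*s + 5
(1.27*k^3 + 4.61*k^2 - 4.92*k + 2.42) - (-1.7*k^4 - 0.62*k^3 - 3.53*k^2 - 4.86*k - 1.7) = 1.7*k^4 + 1.89*k^3 + 8.14*k^2 - 0.0599999999999996*k + 4.12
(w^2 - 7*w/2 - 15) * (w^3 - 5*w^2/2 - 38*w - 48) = w^5 - 6*w^4 - 177*w^3/4 + 245*w^2/2 + 738*w + 720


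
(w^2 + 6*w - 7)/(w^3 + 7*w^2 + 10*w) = (w^2 + 6*w - 7)/(w*(w^2 + 7*w + 10))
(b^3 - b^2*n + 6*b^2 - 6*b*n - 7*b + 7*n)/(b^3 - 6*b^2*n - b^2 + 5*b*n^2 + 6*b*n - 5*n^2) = (b + 7)/(b - 5*n)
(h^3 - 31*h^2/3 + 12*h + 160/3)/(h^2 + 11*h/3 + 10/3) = (h^2 - 12*h + 32)/(h + 2)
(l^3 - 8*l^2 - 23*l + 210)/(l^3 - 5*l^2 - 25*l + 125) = (l^2 - 13*l + 42)/(l^2 - 10*l + 25)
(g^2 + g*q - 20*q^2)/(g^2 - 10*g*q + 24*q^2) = (-g - 5*q)/(-g + 6*q)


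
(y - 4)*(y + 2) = y^2 - 2*y - 8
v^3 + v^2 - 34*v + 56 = (v - 4)*(v - 2)*(v + 7)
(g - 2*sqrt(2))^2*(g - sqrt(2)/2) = g^3 - 9*sqrt(2)*g^2/2 + 12*g - 4*sqrt(2)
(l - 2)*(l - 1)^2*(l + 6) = l^4 + 2*l^3 - 19*l^2 + 28*l - 12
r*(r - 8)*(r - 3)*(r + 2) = r^4 - 9*r^3 + 2*r^2 + 48*r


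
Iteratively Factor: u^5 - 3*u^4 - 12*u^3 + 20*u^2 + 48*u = (u - 3)*(u^4 - 12*u^2 - 16*u) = (u - 4)*(u - 3)*(u^3 + 4*u^2 + 4*u) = (u - 4)*(u - 3)*(u + 2)*(u^2 + 2*u) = u*(u - 4)*(u - 3)*(u + 2)*(u + 2)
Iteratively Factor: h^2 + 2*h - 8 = (h + 4)*(h - 2)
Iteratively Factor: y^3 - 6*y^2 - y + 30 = (y - 5)*(y^2 - y - 6) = (y - 5)*(y + 2)*(y - 3)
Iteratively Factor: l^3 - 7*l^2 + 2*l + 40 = (l - 4)*(l^2 - 3*l - 10) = (l - 4)*(l + 2)*(l - 5)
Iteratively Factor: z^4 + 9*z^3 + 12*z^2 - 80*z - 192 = (z + 4)*(z^3 + 5*z^2 - 8*z - 48) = (z + 4)^2*(z^2 + z - 12) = (z - 3)*(z + 4)^2*(z + 4)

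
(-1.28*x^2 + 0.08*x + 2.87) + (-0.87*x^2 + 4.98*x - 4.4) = -2.15*x^2 + 5.06*x - 1.53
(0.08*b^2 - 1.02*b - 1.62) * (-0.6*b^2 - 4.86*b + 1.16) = -0.048*b^4 + 0.2232*b^3 + 6.022*b^2 + 6.69*b - 1.8792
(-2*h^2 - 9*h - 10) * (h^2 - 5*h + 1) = -2*h^4 + h^3 + 33*h^2 + 41*h - 10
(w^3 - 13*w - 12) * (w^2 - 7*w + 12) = w^5 - 7*w^4 - w^3 + 79*w^2 - 72*w - 144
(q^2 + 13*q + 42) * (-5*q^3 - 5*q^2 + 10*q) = -5*q^5 - 70*q^4 - 265*q^3 - 80*q^2 + 420*q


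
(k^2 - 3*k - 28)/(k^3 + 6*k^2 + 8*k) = (k - 7)/(k*(k + 2))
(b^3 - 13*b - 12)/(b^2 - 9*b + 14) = (b^3 - 13*b - 12)/(b^2 - 9*b + 14)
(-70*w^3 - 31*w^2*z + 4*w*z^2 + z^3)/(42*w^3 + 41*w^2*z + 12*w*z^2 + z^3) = (-5*w + z)/(3*w + z)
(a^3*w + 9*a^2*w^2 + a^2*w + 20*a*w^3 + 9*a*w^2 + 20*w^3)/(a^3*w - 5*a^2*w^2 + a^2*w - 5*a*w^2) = (-a^2 - 9*a*w - 20*w^2)/(a*(-a + 5*w))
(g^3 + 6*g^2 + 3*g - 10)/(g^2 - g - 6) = (g^2 + 4*g - 5)/(g - 3)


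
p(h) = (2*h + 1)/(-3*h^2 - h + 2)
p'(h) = (2*h + 1)*(6*h + 1)/(-3*h^2 - h + 2)^2 + 2/(-3*h^2 - h + 2) = (-6*h^2 - 2*h + (2*h + 1)*(6*h + 1) + 4)/(3*h^2 + h - 2)^2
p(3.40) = -0.22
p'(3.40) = 0.07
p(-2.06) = 0.36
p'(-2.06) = 0.24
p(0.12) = 0.68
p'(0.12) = 1.72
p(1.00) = -1.50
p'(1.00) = 4.25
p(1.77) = -0.50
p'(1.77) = 0.41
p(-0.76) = -0.51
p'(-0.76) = 3.70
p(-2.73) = 0.25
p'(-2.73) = 0.11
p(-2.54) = 0.28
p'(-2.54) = 0.13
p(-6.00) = 0.11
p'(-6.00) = 0.02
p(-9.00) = 0.07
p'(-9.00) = 0.01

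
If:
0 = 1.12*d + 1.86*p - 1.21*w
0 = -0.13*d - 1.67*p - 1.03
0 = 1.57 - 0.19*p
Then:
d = -114.07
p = 8.26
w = -92.89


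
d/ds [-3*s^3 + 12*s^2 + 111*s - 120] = -9*s^2 + 24*s + 111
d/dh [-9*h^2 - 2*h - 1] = -18*h - 2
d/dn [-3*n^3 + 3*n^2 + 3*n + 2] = -9*n^2 + 6*n + 3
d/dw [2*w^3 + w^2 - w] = 6*w^2 + 2*w - 1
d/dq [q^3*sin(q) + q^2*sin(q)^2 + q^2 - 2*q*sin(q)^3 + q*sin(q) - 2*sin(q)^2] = q^3*cos(q) + 3*q^2*sin(q) + q^2*sin(2*q) - q*cos(q)/2 - q*cos(2*q) + 3*q*cos(3*q)/2 + 3*q - sin(q)/2 - 2*sin(2*q) + sin(3*q)/2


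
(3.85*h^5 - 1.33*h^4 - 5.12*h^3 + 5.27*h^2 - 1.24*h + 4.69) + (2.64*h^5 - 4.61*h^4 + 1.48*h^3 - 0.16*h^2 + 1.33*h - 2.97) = 6.49*h^5 - 5.94*h^4 - 3.64*h^3 + 5.11*h^2 + 0.0900000000000001*h + 1.72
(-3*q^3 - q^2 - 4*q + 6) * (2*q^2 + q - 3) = -6*q^5 - 5*q^4 + 11*q^2 + 18*q - 18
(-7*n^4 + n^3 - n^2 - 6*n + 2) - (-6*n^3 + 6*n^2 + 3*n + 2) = -7*n^4 + 7*n^3 - 7*n^2 - 9*n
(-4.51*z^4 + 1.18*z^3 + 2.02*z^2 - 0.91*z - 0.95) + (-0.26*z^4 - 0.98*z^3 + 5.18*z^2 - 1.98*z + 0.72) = -4.77*z^4 + 0.2*z^3 + 7.2*z^2 - 2.89*z - 0.23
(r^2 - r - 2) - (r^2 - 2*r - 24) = r + 22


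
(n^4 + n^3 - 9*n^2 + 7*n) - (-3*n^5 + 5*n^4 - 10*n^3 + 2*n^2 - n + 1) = 3*n^5 - 4*n^4 + 11*n^3 - 11*n^2 + 8*n - 1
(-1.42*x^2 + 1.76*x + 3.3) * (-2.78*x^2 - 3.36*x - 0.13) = 3.9476*x^4 - 0.1216*x^3 - 14.903*x^2 - 11.3168*x - 0.429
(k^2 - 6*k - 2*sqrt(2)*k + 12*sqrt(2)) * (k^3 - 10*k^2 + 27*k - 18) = k^5 - 16*k^4 - 2*sqrt(2)*k^4 + 32*sqrt(2)*k^3 + 87*k^3 - 174*sqrt(2)*k^2 - 180*k^2 + 108*k + 360*sqrt(2)*k - 216*sqrt(2)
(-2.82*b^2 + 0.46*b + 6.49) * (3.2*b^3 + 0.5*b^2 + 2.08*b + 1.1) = -9.024*b^5 + 0.0620000000000003*b^4 + 15.1324*b^3 + 1.0998*b^2 + 14.0052*b + 7.139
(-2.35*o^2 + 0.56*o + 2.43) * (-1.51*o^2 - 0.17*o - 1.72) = 3.5485*o^4 - 0.4461*o^3 + 0.277499999999999*o^2 - 1.3763*o - 4.1796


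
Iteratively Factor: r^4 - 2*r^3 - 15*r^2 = (r - 5)*(r^3 + 3*r^2) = r*(r - 5)*(r^2 + 3*r) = r*(r - 5)*(r + 3)*(r)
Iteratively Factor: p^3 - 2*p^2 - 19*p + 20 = (p - 5)*(p^2 + 3*p - 4) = (p - 5)*(p + 4)*(p - 1)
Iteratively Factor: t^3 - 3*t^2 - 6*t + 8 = (t - 1)*(t^2 - 2*t - 8) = (t - 1)*(t + 2)*(t - 4)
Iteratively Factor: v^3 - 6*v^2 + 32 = (v - 4)*(v^2 - 2*v - 8) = (v - 4)*(v + 2)*(v - 4)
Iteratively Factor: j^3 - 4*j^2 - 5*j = (j + 1)*(j^2 - 5*j) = (j - 5)*(j + 1)*(j)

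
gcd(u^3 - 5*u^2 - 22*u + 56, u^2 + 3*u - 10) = u - 2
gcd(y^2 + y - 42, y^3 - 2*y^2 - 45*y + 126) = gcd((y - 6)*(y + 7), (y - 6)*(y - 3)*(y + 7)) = y^2 + y - 42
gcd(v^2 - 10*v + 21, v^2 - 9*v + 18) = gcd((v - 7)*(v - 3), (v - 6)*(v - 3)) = v - 3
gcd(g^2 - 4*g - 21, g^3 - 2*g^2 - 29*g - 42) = g^2 - 4*g - 21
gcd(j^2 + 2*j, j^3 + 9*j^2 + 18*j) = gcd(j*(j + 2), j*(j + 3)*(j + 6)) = j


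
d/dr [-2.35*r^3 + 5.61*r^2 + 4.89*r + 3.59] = -7.05*r^2 + 11.22*r + 4.89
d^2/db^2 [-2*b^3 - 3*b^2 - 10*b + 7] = -12*b - 6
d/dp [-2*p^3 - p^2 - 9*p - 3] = -6*p^2 - 2*p - 9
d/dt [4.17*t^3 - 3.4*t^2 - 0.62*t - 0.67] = 12.51*t^2 - 6.8*t - 0.62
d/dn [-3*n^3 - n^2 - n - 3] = -9*n^2 - 2*n - 1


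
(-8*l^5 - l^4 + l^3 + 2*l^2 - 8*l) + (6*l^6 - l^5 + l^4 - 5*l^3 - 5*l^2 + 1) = 6*l^6 - 9*l^5 - 4*l^3 - 3*l^2 - 8*l + 1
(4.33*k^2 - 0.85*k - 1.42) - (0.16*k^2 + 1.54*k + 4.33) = 4.17*k^2 - 2.39*k - 5.75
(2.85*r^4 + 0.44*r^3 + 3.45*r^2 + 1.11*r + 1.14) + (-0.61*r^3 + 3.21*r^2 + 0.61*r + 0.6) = 2.85*r^4 - 0.17*r^3 + 6.66*r^2 + 1.72*r + 1.74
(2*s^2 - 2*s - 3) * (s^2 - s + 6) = 2*s^4 - 4*s^3 + 11*s^2 - 9*s - 18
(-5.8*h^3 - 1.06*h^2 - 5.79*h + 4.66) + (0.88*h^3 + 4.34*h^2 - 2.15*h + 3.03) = -4.92*h^3 + 3.28*h^2 - 7.94*h + 7.69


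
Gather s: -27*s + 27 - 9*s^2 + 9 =-9*s^2 - 27*s + 36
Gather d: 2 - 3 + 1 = 0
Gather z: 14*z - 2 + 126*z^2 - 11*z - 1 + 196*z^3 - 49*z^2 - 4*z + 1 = 196*z^3 + 77*z^2 - z - 2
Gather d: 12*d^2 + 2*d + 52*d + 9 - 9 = 12*d^2 + 54*d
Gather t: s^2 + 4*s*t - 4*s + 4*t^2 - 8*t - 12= s^2 - 4*s + 4*t^2 + t*(4*s - 8) - 12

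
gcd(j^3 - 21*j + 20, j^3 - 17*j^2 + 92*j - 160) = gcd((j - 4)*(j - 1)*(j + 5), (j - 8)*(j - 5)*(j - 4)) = j - 4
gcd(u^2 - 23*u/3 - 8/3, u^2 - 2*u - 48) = u - 8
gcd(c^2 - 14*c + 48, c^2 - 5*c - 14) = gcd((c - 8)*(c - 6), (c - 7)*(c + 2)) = 1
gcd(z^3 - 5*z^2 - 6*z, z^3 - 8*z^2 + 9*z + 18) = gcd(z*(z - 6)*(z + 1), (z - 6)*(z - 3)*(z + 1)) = z^2 - 5*z - 6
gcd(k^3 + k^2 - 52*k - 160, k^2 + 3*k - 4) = k + 4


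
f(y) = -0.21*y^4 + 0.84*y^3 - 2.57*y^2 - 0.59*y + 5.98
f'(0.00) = -0.59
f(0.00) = 5.98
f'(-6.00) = 302.41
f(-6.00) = -536.60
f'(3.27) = -19.82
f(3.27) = -18.07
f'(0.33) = -2.04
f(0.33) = 5.53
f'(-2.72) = 48.94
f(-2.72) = -39.83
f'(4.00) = -34.59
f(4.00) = -37.50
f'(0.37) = -2.19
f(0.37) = 5.45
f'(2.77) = -13.35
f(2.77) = -9.88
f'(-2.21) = 32.14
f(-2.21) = -19.34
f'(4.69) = -55.92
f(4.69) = -68.27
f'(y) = -0.84*y^3 + 2.52*y^2 - 5.14*y - 0.59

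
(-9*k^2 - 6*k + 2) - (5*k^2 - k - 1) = -14*k^2 - 5*k + 3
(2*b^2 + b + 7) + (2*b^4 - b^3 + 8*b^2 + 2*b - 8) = 2*b^4 - b^3 + 10*b^2 + 3*b - 1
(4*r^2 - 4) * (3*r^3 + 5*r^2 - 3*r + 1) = 12*r^5 + 20*r^4 - 24*r^3 - 16*r^2 + 12*r - 4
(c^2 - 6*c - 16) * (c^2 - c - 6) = c^4 - 7*c^3 - 16*c^2 + 52*c + 96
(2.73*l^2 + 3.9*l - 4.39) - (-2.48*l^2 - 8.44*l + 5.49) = 5.21*l^2 + 12.34*l - 9.88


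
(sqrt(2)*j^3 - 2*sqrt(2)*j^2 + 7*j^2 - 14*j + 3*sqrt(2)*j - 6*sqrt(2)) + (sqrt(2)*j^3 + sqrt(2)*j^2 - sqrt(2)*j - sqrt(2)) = 2*sqrt(2)*j^3 - sqrt(2)*j^2 + 7*j^2 - 14*j + 2*sqrt(2)*j - 7*sqrt(2)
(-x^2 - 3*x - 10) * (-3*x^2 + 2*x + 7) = 3*x^4 + 7*x^3 + 17*x^2 - 41*x - 70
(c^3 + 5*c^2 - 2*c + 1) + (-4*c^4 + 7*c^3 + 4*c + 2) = -4*c^4 + 8*c^3 + 5*c^2 + 2*c + 3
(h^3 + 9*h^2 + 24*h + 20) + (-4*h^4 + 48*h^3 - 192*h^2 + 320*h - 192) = -4*h^4 + 49*h^3 - 183*h^2 + 344*h - 172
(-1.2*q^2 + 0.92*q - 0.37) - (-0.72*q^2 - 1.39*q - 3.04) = -0.48*q^2 + 2.31*q + 2.67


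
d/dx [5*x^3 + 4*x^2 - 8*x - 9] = 15*x^2 + 8*x - 8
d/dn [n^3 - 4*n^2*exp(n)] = n*(-4*n*exp(n) + 3*n - 8*exp(n))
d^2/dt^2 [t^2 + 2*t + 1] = 2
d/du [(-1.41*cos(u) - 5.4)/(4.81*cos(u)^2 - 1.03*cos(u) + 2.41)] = (-6.7821*cos(u)^2 - 51.948*cos(u) + 8.9601)*sin(u)/(23.1361*cos(u)^4 - 9.9086*cos(u)^3 + 24.2451*cos(u)^2 - 4.9646*cos(u) + 5.8081)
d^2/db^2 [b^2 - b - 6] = 2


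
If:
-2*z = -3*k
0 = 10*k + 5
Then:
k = -1/2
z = -3/4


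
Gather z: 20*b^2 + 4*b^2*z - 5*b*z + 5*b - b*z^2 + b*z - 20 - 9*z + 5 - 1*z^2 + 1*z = 20*b^2 + 5*b + z^2*(-b - 1) + z*(4*b^2 - 4*b - 8) - 15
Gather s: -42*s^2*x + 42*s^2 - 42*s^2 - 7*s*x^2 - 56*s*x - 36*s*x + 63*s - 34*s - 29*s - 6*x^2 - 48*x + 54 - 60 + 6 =-42*s^2*x + s*(-7*x^2 - 92*x) - 6*x^2 - 48*x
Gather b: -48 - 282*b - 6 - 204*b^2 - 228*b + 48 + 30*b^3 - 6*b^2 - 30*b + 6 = 30*b^3 - 210*b^2 - 540*b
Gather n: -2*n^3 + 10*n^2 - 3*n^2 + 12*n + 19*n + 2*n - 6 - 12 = -2*n^3 + 7*n^2 + 33*n - 18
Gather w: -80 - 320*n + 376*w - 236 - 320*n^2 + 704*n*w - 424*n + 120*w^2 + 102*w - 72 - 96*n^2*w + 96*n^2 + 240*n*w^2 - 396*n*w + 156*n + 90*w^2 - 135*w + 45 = -224*n^2 - 588*n + w^2*(240*n + 210) + w*(-96*n^2 + 308*n + 343) - 343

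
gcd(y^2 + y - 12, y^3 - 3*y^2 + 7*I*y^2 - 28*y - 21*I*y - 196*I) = y + 4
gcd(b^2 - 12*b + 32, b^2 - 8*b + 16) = b - 4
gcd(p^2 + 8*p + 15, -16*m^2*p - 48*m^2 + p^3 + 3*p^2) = p + 3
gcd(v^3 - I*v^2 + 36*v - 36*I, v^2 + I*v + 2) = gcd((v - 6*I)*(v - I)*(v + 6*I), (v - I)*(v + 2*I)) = v - I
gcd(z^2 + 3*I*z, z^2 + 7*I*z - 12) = z + 3*I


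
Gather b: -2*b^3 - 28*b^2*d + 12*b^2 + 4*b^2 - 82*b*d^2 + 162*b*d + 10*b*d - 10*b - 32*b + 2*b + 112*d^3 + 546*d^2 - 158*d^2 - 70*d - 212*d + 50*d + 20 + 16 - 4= -2*b^3 + b^2*(16 - 28*d) + b*(-82*d^2 + 172*d - 40) + 112*d^3 + 388*d^2 - 232*d + 32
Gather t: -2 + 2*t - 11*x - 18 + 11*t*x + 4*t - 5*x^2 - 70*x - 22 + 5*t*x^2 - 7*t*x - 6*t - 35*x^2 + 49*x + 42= t*(5*x^2 + 4*x) - 40*x^2 - 32*x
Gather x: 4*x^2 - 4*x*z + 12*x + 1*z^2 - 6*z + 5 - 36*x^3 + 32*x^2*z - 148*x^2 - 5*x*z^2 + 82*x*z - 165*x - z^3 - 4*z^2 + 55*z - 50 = -36*x^3 + x^2*(32*z - 144) + x*(-5*z^2 + 78*z - 153) - z^3 - 3*z^2 + 49*z - 45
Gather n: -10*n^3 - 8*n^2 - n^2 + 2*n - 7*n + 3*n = -10*n^3 - 9*n^2 - 2*n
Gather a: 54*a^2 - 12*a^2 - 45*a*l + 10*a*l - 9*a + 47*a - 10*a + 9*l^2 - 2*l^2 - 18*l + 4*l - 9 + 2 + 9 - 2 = 42*a^2 + a*(28 - 35*l) + 7*l^2 - 14*l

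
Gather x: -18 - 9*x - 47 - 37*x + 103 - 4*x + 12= 50 - 50*x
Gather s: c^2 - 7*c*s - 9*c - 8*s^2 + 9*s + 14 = c^2 - 9*c - 8*s^2 + s*(9 - 7*c) + 14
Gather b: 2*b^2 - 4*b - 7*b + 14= 2*b^2 - 11*b + 14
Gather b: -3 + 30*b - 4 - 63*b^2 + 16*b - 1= -63*b^2 + 46*b - 8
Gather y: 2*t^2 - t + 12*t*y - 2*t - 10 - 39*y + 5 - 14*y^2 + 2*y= 2*t^2 - 3*t - 14*y^2 + y*(12*t - 37) - 5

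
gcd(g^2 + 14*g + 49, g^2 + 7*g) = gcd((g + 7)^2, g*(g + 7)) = g + 7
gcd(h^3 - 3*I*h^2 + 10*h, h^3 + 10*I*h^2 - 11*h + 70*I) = 1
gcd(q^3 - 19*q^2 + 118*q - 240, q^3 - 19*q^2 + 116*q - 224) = q - 8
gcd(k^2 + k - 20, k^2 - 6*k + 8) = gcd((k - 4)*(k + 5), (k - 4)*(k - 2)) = k - 4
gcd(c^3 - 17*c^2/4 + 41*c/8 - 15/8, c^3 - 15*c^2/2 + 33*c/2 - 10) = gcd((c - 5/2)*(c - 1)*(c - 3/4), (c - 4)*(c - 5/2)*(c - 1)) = c^2 - 7*c/2 + 5/2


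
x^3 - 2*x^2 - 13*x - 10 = (x - 5)*(x + 1)*(x + 2)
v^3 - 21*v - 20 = (v - 5)*(v + 1)*(v + 4)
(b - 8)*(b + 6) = b^2 - 2*b - 48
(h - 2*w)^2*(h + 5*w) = h^3 + h^2*w - 16*h*w^2 + 20*w^3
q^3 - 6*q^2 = q^2*(q - 6)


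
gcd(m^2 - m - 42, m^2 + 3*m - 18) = m + 6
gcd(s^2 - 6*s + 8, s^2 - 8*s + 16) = s - 4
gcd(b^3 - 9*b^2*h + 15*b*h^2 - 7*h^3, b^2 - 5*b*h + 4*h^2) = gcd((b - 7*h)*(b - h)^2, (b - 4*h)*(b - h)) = b - h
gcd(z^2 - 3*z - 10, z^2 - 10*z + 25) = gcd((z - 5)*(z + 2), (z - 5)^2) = z - 5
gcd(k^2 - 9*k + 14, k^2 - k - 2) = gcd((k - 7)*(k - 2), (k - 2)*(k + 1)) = k - 2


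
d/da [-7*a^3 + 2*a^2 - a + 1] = -21*a^2 + 4*a - 1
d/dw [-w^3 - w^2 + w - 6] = -3*w^2 - 2*w + 1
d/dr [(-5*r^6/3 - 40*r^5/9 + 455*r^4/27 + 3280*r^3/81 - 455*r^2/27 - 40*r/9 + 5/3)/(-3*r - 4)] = 5*(135*r^6 + 504*r^5 - 339*r^4 - 2768*r^3 - 2351*r^2 + 728*r + 123)/(27*(9*r^2 + 24*r + 16))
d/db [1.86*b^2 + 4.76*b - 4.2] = 3.72*b + 4.76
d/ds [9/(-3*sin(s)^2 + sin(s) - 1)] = 9*(6*sin(s) - 1)*cos(s)/(3*sin(s)^2 - sin(s) + 1)^2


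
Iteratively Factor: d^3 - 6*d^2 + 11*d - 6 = (d - 1)*(d^2 - 5*d + 6) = (d - 3)*(d - 1)*(d - 2)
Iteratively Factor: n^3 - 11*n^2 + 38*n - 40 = (n - 2)*(n^2 - 9*n + 20) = (n - 4)*(n - 2)*(n - 5)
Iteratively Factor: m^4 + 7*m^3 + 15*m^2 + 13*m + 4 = (m + 1)*(m^3 + 6*m^2 + 9*m + 4) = (m + 1)^2*(m^2 + 5*m + 4) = (m + 1)^2*(m + 4)*(m + 1)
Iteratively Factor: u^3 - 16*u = (u - 4)*(u^2 + 4*u) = u*(u - 4)*(u + 4)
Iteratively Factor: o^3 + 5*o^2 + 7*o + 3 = (o + 1)*(o^2 + 4*o + 3) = (o + 1)^2*(o + 3)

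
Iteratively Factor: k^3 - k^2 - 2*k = (k - 2)*(k^2 + k) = (k - 2)*(k + 1)*(k)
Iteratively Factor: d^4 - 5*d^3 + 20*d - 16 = (d + 2)*(d^3 - 7*d^2 + 14*d - 8) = (d - 1)*(d + 2)*(d^2 - 6*d + 8) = (d - 2)*(d - 1)*(d + 2)*(d - 4)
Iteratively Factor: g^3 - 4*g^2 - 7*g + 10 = (g - 5)*(g^2 + g - 2) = (g - 5)*(g - 1)*(g + 2)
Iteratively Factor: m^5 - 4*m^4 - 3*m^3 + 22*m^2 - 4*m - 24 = (m - 3)*(m^4 - m^3 - 6*m^2 + 4*m + 8) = (m - 3)*(m - 2)*(m^3 + m^2 - 4*m - 4) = (m - 3)*(m - 2)*(m + 1)*(m^2 - 4) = (m - 3)*(m - 2)^2*(m + 1)*(m + 2)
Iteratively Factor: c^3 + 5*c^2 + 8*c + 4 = (c + 1)*(c^2 + 4*c + 4) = (c + 1)*(c + 2)*(c + 2)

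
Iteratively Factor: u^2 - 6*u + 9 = (u - 3)*(u - 3)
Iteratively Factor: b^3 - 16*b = (b - 4)*(b^2 + 4*b) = (b - 4)*(b + 4)*(b)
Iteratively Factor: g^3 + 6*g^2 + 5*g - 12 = (g + 3)*(g^2 + 3*g - 4) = (g - 1)*(g + 3)*(g + 4)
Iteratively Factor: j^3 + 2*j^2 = (j)*(j^2 + 2*j) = j^2*(j + 2)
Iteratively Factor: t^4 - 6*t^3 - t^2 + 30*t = (t + 2)*(t^3 - 8*t^2 + 15*t) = (t - 3)*(t + 2)*(t^2 - 5*t) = (t - 5)*(t - 3)*(t + 2)*(t)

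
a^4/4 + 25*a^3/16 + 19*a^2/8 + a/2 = a*(a/4 + 1/2)*(a + 1/4)*(a + 4)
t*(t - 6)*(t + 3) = t^3 - 3*t^2 - 18*t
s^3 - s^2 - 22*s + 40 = (s - 4)*(s - 2)*(s + 5)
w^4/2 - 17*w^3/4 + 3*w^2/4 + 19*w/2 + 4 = (w/2 + 1/2)*(w - 8)*(w - 2)*(w + 1/2)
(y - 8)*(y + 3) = y^2 - 5*y - 24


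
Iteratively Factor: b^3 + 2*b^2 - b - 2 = (b - 1)*(b^2 + 3*b + 2) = (b - 1)*(b + 2)*(b + 1)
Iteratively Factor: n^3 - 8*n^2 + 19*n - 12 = (n - 4)*(n^2 - 4*n + 3) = (n - 4)*(n - 3)*(n - 1)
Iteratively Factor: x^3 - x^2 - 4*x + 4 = (x - 1)*(x^2 - 4) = (x - 2)*(x - 1)*(x + 2)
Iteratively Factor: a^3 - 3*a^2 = (a - 3)*(a^2) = a*(a - 3)*(a)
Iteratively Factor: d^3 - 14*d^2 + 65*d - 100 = (d - 4)*(d^2 - 10*d + 25) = (d - 5)*(d - 4)*(d - 5)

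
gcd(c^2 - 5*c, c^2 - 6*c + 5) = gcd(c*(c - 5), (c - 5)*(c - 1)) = c - 5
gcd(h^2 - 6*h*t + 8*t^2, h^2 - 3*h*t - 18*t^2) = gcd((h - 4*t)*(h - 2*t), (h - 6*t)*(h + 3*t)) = 1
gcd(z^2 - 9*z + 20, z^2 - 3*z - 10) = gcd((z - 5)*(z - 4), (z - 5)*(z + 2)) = z - 5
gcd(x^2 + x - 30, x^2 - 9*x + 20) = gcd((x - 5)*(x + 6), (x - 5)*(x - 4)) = x - 5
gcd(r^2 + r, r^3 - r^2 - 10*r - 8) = r + 1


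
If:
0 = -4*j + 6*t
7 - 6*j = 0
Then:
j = 7/6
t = 7/9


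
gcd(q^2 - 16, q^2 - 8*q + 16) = q - 4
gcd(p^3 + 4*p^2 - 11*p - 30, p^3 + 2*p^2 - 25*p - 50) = p^2 + 7*p + 10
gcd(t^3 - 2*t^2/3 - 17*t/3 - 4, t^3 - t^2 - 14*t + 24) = t - 3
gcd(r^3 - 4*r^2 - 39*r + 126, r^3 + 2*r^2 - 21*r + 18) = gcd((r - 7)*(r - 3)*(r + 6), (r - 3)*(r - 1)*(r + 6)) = r^2 + 3*r - 18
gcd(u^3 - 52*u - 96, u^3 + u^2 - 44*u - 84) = u^2 + 8*u + 12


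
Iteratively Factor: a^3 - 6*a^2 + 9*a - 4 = (a - 1)*(a^2 - 5*a + 4) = (a - 1)^2*(a - 4)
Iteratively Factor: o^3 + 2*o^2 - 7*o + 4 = (o - 1)*(o^2 + 3*o - 4) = (o - 1)^2*(o + 4)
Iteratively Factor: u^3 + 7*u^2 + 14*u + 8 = (u + 2)*(u^2 + 5*u + 4) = (u + 1)*(u + 2)*(u + 4)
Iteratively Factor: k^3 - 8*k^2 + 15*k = (k - 5)*(k^2 - 3*k) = k*(k - 5)*(k - 3)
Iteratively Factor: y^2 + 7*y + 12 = (y + 3)*(y + 4)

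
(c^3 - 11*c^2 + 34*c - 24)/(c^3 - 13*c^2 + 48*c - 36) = (c - 4)/(c - 6)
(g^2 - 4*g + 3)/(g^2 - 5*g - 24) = (-g^2 + 4*g - 3)/(-g^2 + 5*g + 24)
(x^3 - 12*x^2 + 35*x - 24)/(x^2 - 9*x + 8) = x - 3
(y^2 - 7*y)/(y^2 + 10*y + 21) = y*(y - 7)/(y^2 + 10*y + 21)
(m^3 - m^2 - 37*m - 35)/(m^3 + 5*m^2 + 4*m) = (m^2 - 2*m - 35)/(m*(m + 4))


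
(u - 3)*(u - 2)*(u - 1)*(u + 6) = u^4 - 25*u^2 + 60*u - 36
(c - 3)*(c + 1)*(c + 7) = c^3 + 5*c^2 - 17*c - 21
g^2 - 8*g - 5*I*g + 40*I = (g - 8)*(g - 5*I)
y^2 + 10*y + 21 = (y + 3)*(y + 7)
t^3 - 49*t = t*(t - 7)*(t + 7)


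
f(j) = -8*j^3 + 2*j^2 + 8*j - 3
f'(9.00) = -1900.00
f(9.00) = -5601.00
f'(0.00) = 8.00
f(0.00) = -3.00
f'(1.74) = -57.70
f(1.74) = -25.17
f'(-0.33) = 4.07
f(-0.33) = -5.13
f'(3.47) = -267.10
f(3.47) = -285.41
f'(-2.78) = -188.60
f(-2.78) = 162.10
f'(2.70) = -156.16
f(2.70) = -124.28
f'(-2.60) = -164.64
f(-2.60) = 130.33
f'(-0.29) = 4.82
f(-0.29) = -4.96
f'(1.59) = -46.31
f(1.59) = -17.38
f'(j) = -24*j^2 + 4*j + 8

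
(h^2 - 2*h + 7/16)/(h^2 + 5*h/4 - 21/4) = (h - 1/4)/(h + 3)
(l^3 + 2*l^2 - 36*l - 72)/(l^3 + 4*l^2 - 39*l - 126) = (l^2 + 8*l + 12)/(l^2 + 10*l + 21)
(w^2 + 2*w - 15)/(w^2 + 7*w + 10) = (w - 3)/(w + 2)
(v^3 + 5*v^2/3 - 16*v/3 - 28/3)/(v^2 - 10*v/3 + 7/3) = (v^2 + 4*v + 4)/(v - 1)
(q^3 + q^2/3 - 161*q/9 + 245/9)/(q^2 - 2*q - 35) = (9*q^2 - 42*q + 49)/(9*(q - 7))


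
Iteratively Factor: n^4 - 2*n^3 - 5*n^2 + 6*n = (n - 1)*(n^3 - n^2 - 6*n) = (n - 1)*(n + 2)*(n^2 - 3*n) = (n - 3)*(n - 1)*(n + 2)*(n)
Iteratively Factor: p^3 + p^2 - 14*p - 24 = (p + 2)*(p^2 - p - 12) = (p - 4)*(p + 2)*(p + 3)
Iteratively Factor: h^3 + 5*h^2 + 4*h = (h + 1)*(h^2 + 4*h) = h*(h + 1)*(h + 4)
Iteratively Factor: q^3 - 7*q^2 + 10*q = (q)*(q^2 - 7*q + 10) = q*(q - 2)*(q - 5)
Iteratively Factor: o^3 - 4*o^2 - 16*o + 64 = (o - 4)*(o^2 - 16) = (o - 4)^2*(o + 4)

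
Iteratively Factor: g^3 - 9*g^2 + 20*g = (g - 5)*(g^2 - 4*g) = (g - 5)*(g - 4)*(g)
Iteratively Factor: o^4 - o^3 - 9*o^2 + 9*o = (o - 3)*(o^3 + 2*o^2 - 3*o) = (o - 3)*(o + 3)*(o^2 - o) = o*(o - 3)*(o + 3)*(o - 1)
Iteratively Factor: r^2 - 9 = (r + 3)*(r - 3)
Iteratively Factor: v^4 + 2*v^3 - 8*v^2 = (v - 2)*(v^3 + 4*v^2) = v*(v - 2)*(v^2 + 4*v) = v*(v - 2)*(v + 4)*(v)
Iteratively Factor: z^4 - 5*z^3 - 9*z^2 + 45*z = (z + 3)*(z^3 - 8*z^2 + 15*z) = z*(z + 3)*(z^2 - 8*z + 15) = z*(z - 3)*(z + 3)*(z - 5)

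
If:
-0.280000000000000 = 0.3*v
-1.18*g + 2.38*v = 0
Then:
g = -1.88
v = -0.93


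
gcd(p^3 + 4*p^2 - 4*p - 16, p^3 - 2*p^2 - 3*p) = 1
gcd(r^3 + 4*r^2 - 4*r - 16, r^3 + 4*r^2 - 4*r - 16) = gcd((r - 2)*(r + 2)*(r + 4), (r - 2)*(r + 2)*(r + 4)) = r^3 + 4*r^2 - 4*r - 16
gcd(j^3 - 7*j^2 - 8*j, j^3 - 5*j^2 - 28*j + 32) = j - 8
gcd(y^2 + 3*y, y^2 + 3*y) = y^2 + 3*y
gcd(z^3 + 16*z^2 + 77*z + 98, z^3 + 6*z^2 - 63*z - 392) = z^2 + 14*z + 49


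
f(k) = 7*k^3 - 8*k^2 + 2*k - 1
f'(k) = 21*k^2 - 16*k + 2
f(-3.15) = -305.47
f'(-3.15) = 260.77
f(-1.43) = -40.69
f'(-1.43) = 67.82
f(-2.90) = -244.80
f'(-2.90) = 225.01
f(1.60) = 10.39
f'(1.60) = 30.16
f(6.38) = 1503.98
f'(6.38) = 754.71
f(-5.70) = -1568.67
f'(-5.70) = 775.49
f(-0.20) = -1.78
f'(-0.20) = 6.04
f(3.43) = 194.22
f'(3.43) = 194.18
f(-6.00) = -1813.00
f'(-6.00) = 854.00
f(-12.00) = -13273.00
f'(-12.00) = 3218.00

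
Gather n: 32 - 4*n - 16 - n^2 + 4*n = 16 - n^2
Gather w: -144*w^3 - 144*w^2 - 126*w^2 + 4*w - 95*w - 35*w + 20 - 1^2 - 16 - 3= -144*w^3 - 270*w^2 - 126*w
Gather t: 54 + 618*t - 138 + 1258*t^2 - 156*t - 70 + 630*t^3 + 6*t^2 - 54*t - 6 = 630*t^3 + 1264*t^2 + 408*t - 160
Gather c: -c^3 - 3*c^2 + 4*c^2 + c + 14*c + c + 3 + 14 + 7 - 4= -c^3 + c^2 + 16*c + 20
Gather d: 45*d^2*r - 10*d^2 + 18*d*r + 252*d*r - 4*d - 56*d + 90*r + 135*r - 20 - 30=d^2*(45*r - 10) + d*(270*r - 60) + 225*r - 50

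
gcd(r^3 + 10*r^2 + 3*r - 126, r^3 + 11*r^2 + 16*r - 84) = r^2 + 13*r + 42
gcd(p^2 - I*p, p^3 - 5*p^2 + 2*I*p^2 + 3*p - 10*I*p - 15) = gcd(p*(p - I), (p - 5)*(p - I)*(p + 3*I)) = p - I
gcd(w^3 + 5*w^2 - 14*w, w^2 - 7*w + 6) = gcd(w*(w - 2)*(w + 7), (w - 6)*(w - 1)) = 1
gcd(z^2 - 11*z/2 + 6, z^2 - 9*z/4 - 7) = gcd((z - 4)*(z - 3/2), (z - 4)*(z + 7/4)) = z - 4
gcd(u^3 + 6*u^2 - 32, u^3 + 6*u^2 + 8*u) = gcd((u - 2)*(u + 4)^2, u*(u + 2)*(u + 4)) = u + 4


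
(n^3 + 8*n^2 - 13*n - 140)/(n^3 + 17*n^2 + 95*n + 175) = (n - 4)/(n + 5)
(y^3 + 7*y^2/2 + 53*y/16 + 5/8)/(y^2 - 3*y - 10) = (16*y^2 + 24*y + 5)/(16*(y - 5))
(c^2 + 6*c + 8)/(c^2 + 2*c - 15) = (c^2 + 6*c + 8)/(c^2 + 2*c - 15)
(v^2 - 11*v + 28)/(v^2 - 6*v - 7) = (v - 4)/(v + 1)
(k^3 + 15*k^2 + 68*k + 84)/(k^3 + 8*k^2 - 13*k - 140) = (k^2 + 8*k + 12)/(k^2 + k - 20)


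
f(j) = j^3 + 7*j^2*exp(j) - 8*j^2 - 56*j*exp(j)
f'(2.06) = -905.37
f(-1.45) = 2.63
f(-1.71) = -7.37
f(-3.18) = -102.71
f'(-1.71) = 42.70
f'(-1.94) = 49.78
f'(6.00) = -22580.01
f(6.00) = -33960.02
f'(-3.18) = 87.39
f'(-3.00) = 81.62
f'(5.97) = -22403.75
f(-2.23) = -33.70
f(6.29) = -40661.21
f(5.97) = -33285.23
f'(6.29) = -23290.25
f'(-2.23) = 58.39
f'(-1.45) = 34.11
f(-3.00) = -87.50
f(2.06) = -697.25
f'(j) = 7*j^2*exp(j) + 3*j^2 - 42*j*exp(j) - 16*j - 56*exp(j)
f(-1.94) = -18.01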